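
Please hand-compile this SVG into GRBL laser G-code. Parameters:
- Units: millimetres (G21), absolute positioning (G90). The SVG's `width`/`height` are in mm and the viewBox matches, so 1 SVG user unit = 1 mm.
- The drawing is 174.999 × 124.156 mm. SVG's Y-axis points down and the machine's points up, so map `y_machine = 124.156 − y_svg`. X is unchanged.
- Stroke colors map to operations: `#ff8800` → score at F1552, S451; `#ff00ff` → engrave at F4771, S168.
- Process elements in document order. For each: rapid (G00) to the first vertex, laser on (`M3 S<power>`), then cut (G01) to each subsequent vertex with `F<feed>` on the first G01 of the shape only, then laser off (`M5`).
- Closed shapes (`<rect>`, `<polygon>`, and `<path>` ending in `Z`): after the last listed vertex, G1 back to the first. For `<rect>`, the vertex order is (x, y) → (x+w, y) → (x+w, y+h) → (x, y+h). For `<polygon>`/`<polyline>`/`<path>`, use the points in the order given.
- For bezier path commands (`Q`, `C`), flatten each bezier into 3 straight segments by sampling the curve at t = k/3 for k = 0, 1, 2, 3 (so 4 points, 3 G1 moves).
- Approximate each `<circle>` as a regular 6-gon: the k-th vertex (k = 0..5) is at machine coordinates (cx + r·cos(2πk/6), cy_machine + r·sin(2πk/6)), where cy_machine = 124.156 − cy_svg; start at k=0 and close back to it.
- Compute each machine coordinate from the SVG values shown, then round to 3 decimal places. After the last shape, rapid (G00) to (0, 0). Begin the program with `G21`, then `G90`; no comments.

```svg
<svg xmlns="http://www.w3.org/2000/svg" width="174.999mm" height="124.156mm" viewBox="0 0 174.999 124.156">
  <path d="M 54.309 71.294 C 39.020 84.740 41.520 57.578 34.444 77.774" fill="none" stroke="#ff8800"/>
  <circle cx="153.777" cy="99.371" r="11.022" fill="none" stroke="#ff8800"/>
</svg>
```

G21
G90
G00 X54.309 Y52.862
M3 S451
G01 X43.936 Y49.694 F1552
G01 X39.342 Y54.050
G01 X34.444 Y46.382
M5
G00 X164.799 Y24.785
M3 S451
G01 X159.288 Y34.330 F1552
G01 X148.266 Y34.330
G01 X142.755 Y24.785
G01 X148.266 Y15.240
G01 X159.288 Y15.240
G01 X164.799 Y24.785
M5
G00 X0.000 Y0.000

viewBox `0 0 174.999 124.156` with mm width/height → 1 unit = 1 mm. Flip: y_m = 124.156 − y_svg.

**Shape 1** — `<path>` cubic bezier, stroke `#ff8800` → score (S451, F1552). Control points (SVG): P0=(54.309,71.294), P1=(39.020,84.740), P2=(41.520,57.578), P3=(34.444,77.774); sampled at t=k/3. Machine vertices: (54.309,52.862) → (43.936,49.694) → (39.342,54.050) → (34.444,46.382). Open path.

**Shape 2** — `<circle>` circle, stroke `#ff8800` → score (S451, F1552). Machine vertices: (164.799,24.785) → (159.288,34.330) → (148.266,34.330) → (142.755,24.785) → (148.266,15.240) → (159.288,15.240) → (164.799,24.785). Closed: final G1 returns to the first vertex.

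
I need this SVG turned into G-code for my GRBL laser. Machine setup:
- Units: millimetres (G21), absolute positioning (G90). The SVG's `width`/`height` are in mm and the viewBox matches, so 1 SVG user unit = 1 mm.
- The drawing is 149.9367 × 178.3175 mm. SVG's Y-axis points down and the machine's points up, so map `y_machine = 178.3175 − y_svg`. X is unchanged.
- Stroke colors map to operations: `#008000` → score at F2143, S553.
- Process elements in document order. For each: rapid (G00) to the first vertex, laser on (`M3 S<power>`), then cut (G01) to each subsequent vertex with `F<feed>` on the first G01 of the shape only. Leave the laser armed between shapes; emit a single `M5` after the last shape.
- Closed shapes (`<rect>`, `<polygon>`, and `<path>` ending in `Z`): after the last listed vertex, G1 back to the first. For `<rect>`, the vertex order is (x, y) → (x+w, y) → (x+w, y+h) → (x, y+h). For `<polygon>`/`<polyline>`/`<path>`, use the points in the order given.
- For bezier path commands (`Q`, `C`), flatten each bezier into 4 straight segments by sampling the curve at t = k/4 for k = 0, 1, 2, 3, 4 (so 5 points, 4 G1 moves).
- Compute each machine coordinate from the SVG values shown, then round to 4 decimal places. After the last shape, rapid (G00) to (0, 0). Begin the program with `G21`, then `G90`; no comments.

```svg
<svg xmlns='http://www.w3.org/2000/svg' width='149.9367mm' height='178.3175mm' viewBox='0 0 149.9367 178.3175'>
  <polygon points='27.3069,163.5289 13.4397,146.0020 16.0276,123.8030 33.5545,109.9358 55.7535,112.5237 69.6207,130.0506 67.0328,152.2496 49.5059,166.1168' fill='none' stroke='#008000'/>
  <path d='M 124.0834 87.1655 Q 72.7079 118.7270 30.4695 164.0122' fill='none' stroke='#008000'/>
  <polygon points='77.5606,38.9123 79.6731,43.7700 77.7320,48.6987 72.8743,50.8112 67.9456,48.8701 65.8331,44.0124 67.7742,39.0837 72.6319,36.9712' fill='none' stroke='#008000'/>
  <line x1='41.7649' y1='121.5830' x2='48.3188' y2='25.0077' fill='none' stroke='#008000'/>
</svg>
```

G21
G90
G00 X27.3069 Y14.7886
M3 S553
G01 X13.4397 Y32.3155 F2143
G01 X16.0276 Y54.5145
G01 X33.5545 Y68.3817
G01 X55.7535 Y65.7938
G01 X69.6207 Y48.2669
G01 X67.0328 Y26.0679
G01 X49.5059 Y12.2007
G01 X27.3069 Y14.7886
G00 X124.0834 Y91.1520
M3 S553
G01 X98.9667 Y74.5135 F2143
G01 X74.9922 Y56.1596
G01 X52.1598 Y36.0902
G01 X30.4695 Y14.3053
G00 X77.5606 Y139.4052
M3 S553
G01 X79.6731 Y134.5475 F2143
G01 X77.7320 Y129.6188
G01 X72.8743 Y127.5063
G01 X67.9456 Y129.4474
G01 X65.8331 Y134.3051
G01 X67.7742 Y139.2338
G01 X72.6319 Y141.3463
G01 X77.5606 Y139.4052
G00 X41.7649 Y56.7345
M3 S553
G01 X48.3188 Y153.3098 F2143
M5
G00 X0.0000 Y0.0000

1 u = 1 mm; y_m = 178.3175 − y.

[1] `<polygon>` regular polygon, #008000→score S553 F2143: (27.3069,14.7886) → (13.4397,32.3155) → (16.0276,54.5145) → (33.5545,68.3817) → (55.7535,65.7938) → (69.6207,48.2669) → (67.0328,26.0679) → (49.5059,12.2007) → (27.3069,14.7886) (closed)

[2] `<path>` quadratic bezier, #008000→score S553 F2143: (124.0834,91.1520) → (98.9667,74.5135) → (74.9922,56.1596) → (52.1598,36.0902) → (30.4695,14.3053)

[3] `<polygon>` regular polygon, #008000→score S553 F2143: (77.5606,139.4052) → (79.6731,134.5475) → (77.7320,129.6188) → (72.8743,127.5063) → (67.9456,129.4474) → (65.8331,134.3051) → (67.7742,139.2338) → (72.6319,141.3463) → (77.5606,139.4052) (closed)

[4] `<line>` line segment, #008000→score S553 F2143: (41.7649,56.7345) → (48.3188,153.3098)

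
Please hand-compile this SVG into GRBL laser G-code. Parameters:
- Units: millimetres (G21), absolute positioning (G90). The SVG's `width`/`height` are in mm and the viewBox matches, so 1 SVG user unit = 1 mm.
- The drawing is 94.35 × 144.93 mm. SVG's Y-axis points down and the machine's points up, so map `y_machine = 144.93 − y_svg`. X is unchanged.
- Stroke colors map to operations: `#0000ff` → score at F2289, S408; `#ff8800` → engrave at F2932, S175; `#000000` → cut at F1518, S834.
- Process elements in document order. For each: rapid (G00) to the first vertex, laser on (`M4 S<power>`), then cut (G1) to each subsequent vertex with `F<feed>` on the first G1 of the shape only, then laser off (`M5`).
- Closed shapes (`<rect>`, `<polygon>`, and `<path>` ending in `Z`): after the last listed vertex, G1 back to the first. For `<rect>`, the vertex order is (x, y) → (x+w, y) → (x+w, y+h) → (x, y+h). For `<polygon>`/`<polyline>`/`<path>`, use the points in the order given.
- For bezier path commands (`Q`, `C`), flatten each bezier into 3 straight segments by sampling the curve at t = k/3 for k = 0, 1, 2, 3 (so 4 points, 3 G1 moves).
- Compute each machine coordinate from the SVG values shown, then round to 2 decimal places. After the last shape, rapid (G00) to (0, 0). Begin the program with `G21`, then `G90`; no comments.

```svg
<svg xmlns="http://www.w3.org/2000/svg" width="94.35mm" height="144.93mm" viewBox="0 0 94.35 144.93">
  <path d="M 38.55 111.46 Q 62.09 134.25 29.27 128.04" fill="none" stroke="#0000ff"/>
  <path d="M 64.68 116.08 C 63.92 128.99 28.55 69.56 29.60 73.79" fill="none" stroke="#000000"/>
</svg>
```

1 u = 1 mm; y_m = 144.93 − y.

[1] `<path>` quadratic bezier, #0000ff→score S408 F2289: (38.55,33.47) → (47.98,21.50) → (44.89,15.97) → (29.27,16.89)

[2] `<path>` cubic bezier, #000000→cut S834 F1518: (64.68,28.85) → (55.01,35.02) → (38.06,59.19) → (29.60,71.14)

G21
G90
G00 X38.55 Y33.47
M4 S408
G1 X47.98 Y21.50 F2289
G1 X44.89 Y15.97
G1 X29.27 Y16.89
M5
G00 X64.68 Y28.85
M4 S834
G1 X55.01 Y35.02 F1518
G1 X38.06 Y59.19
G1 X29.60 Y71.14
M5
G00 X0.00 Y0.00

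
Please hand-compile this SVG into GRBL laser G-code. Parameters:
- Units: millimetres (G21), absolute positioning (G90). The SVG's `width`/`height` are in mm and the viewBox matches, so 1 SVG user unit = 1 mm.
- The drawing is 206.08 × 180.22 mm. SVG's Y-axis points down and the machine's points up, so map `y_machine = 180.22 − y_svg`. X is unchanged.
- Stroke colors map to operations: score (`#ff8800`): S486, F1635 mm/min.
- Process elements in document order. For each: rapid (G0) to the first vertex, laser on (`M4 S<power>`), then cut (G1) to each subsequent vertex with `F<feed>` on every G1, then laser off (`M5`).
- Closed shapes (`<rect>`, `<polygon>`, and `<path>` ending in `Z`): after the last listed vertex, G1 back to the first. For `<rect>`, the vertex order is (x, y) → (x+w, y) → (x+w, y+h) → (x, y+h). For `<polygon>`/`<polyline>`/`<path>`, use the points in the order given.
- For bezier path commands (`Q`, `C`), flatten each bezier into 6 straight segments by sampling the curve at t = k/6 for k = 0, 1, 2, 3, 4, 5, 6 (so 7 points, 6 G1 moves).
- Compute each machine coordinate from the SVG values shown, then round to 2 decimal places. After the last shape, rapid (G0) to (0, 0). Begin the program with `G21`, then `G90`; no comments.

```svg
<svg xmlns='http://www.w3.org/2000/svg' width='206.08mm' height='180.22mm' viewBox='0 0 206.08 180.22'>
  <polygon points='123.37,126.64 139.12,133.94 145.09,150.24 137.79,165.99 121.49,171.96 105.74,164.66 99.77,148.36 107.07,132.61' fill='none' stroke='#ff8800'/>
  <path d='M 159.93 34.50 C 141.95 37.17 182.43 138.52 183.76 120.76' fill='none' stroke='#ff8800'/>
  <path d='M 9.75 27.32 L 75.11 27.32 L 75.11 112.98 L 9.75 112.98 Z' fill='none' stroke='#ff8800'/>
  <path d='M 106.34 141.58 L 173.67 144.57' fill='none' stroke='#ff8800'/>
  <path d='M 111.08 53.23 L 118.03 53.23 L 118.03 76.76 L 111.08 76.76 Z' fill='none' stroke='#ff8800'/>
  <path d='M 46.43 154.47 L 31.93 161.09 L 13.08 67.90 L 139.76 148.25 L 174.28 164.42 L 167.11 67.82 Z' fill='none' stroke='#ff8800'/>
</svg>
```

viewBox `0 0 206.08 180.22` with mm width/height → 1 unit = 1 mm. Flip: y_m = 180.22 − y_svg.

**Shape 1** — `<polygon>` regular polygon, stroke `#ff8800` → score (S486, F1635). Machine vertices: (123.37,53.58) → (139.12,46.28) → (145.09,29.98) → (137.79,14.23) → (121.49,8.26) → (105.74,15.56) → (99.77,31.86) → (107.07,47.61) → (123.37,53.58). Closed: final G1 returns to the first vertex.

**Shape 2** — `<path>` cubic bezier, stroke `#ff8800` → score (S486, F1635). Control points (SVG): P0=(159.93,34.50), P1=(141.95,37.17), P2=(182.43,138.52), P3=(183.76,120.76); sampled at t=k/6. Machine vertices: (159.93,145.72) → (155.36,137.17) → (157.82,118.22) → (164.60,94.93) → (173.00,73.34) → (180.28,59.50) → (183.76,59.46). Open path.

**Shape 3** — `<path>` rectangle, stroke `#ff8800` → score (S486, F1635). Machine vertices: (9.75,152.90) → (75.11,152.90) → (75.11,67.24) → (9.75,67.24) → (9.75,152.90). Closed: final G1 returns to the first vertex.

**Shape 4** — `<path>` line segment, stroke `#ff8800` → score (S486, F1635). Machine vertices: (106.34,38.64) → (173.67,35.65). Open path.

**Shape 5** — `<path>` rectangle, stroke `#ff8800` → score (S486, F1635). Machine vertices: (111.08,126.99) → (118.03,126.99) → (118.03,103.46) → (111.08,103.46) → (111.08,126.99). Closed: final G1 returns to the first vertex.

**Shape 6** — `<path>` closed polygon, stroke `#ff8800` → score (S486, F1635). Machine vertices: (46.43,25.75) → (31.93,19.13) → (13.08,112.32) → (139.76,31.97) → (174.28,15.80) → (167.11,112.40) → (46.43,25.75). Closed: final G1 returns to the first vertex.

G21
G90
G0 X123.37 Y53.58
M4 S486
G1 X139.12 Y46.28 F1635
G1 X145.09 Y29.98 F1635
G1 X137.79 Y14.23 F1635
G1 X121.49 Y8.26 F1635
G1 X105.74 Y15.56 F1635
G1 X99.77 Y31.86 F1635
G1 X107.07 Y47.61 F1635
G1 X123.37 Y53.58 F1635
M5
G0 X159.93 Y145.72
M4 S486
G1 X155.36 Y137.17 F1635
G1 X157.82 Y118.22 F1635
G1 X164.60 Y94.93 F1635
G1 X173.00 Y73.34 F1635
G1 X180.28 Y59.50 F1635
G1 X183.76 Y59.46 F1635
M5
G0 X9.75 Y152.90
M4 S486
G1 X75.11 Y152.90 F1635
G1 X75.11 Y67.24 F1635
G1 X9.75 Y67.24 F1635
G1 X9.75 Y152.90 F1635
M5
G0 X106.34 Y38.64
M4 S486
G1 X173.67 Y35.65 F1635
M5
G0 X111.08 Y126.99
M4 S486
G1 X118.03 Y126.99 F1635
G1 X118.03 Y103.46 F1635
G1 X111.08 Y103.46 F1635
G1 X111.08 Y126.99 F1635
M5
G0 X46.43 Y25.75
M4 S486
G1 X31.93 Y19.13 F1635
G1 X13.08 Y112.32 F1635
G1 X139.76 Y31.97 F1635
G1 X174.28 Y15.80 F1635
G1 X167.11 Y112.40 F1635
G1 X46.43 Y25.75 F1635
M5
G0 X0.00 Y0.00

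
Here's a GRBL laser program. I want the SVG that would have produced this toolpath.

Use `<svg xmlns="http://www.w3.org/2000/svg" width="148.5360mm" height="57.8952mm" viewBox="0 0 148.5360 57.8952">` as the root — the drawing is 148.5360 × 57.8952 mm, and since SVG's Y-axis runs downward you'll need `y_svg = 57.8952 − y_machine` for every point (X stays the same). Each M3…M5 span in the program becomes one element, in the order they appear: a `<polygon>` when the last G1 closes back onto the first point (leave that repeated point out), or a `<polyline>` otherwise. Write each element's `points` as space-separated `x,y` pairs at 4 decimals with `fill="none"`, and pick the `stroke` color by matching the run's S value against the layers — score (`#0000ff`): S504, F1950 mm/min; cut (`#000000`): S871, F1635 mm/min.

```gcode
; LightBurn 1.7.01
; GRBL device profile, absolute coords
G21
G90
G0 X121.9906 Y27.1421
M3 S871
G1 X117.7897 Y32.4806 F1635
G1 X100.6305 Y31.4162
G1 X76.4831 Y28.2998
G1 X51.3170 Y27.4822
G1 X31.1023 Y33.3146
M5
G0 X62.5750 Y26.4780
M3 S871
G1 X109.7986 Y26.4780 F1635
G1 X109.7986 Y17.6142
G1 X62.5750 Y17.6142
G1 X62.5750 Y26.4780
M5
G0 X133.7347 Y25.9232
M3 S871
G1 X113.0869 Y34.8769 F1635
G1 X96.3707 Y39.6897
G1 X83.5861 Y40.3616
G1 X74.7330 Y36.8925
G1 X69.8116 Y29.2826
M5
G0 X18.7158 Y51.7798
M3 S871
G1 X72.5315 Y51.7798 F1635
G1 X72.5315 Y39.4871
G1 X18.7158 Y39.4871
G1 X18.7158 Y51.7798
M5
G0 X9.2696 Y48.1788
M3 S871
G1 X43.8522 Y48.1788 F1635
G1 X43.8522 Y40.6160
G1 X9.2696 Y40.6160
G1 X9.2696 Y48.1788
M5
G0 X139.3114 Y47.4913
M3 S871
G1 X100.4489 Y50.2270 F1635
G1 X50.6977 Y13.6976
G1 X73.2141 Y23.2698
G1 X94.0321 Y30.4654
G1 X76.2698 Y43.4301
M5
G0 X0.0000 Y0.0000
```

<svg xmlns="http://www.w3.org/2000/svg" width="148.5360mm" height="57.8952mm" viewBox="0 0 148.5360 57.8952">
  <polyline points="121.9906,30.7531 117.7897,25.4146 100.6305,26.4790 76.4831,29.5954 51.3170,30.4130 31.1023,24.5806" fill="none" stroke="#000000"/>
  <polygon points="62.5750,31.4172 109.7986,31.4172 109.7986,40.2810 62.5750,40.2810" fill="none" stroke="#000000"/>
  <polyline points="133.7347,31.9720 113.0869,23.0183 96.3707,18.2055 83.5861,17.5336 74.7330,21.0027 69.8116,28.6126" fill="none" stroke="#000000"/>
  <polygon points="18.7158,6.1154 72.5315,6.1154 72.5315,18.4081 18.7158,18.4081" fill="none" stroke="#000000"/>
  <polygon points="9.2696,9.7164 43.8522,9.7164 43.8522,17.2792 9.2696,17.2792" fill="none" stroke="#000000"/>
  <polyline points="139.3114,10.4039 100.4489,7.6682 50.6977,44.1976 73.2141,34.6254 94.0321,27.4298 76.2698,14.4651" fill="none" stroke="#000000"/>
</svg>

Each laser-on run becomes one SVG element. Flip Y back into SVG space with y_svg = 57.8952 − y_machine. Every run uses S871, so all elements get stroke `#000000` (cut).

Run 1: The run is open, so emit a `<polyline>` with points (Y-flipped): 121.9906,30.7531 117.7897,25.4146 100.6305,26.4790 76.4831,29.5954 51.3170,30.4130 31.1023,24.5806.

Run 2: The run returns to its start, so emit a `<polygon>` with points (Y-flipped): 62.5750,31.4172 109.7986,31.4172 109.7986,40.2810 62.5750,40.2810.

Run 3: The run is open, so emit a `<polyline>` with points (Y-flipped): 133.7347,31.9720 113.0869,23.0183 96.3707,18.2055 83.5861,17.5336 74.7330,21.0027 69.8116,28.6126.

Run 4: The run returns to its start, so emit a `<polygon>` with points (Y-flipped): 18.7158,6.1154 72.5315,6.1154 72.5315,18.4081 18.7158,18.4081.

Run 5: The run returns to its start, so emit a `<polygon>` with points (Y-flipped): 9.2696,9.7164 43.8522,9.7164 43.8522,17.2792 9.2696,17.2792.

Run 6: The run is open, so emit a `<polyline>` with points (Y-flipped): 139.3114,10.4039 100.4489,7.6682 50.6977,44.1976 73.2141,34.6254 94.0321,27.4298 76.2698,14.4651.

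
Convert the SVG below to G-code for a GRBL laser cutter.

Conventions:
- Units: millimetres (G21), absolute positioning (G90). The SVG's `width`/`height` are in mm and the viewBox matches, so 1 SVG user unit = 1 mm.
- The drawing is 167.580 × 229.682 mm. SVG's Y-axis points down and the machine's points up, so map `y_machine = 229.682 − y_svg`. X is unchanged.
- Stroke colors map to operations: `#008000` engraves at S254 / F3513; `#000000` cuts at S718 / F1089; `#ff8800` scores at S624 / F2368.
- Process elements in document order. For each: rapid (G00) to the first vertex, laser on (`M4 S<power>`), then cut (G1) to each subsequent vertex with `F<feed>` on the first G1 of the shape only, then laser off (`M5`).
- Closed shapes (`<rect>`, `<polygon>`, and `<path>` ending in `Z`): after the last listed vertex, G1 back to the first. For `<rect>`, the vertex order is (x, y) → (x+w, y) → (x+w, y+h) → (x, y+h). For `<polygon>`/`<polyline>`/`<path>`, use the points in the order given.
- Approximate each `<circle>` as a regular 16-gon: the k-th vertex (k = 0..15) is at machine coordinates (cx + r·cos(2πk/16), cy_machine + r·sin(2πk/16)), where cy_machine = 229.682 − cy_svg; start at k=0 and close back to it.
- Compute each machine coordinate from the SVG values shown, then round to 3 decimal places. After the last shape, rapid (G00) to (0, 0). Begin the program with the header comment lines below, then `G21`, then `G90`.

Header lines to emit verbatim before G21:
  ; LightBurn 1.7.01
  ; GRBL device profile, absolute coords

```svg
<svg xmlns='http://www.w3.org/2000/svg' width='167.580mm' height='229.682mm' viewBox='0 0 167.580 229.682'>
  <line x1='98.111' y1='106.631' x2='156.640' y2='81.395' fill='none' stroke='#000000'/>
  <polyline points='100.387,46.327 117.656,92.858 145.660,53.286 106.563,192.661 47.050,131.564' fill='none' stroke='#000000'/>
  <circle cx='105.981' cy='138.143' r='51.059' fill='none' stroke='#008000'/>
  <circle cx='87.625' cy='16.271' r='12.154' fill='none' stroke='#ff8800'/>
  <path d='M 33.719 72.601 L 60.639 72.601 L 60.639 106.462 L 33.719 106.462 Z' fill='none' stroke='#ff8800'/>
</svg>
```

; LightBurn 1.7.01
; GRBL device profile, absolute coords
G21
G90
G00 X98.111 Y123.051
M4 S718
G1 X156.640 Y148.287 F1089
M5
G00 X100.387 Y183.355
M4 S718
G1 X117.656 Y136.824 F1089
G1 X145.660 Y176.396
G1 X106.563 Y37.021
G1 X47.050 Y98.118
M5
G00 X157.040 Y91.539
M4 S254
G1 X153.153 Y111.078 F3513
G1 X142.085 Y127.643
G1 X125.520 Y138.711
G1 X105.981 Y142.598
G1 X86.442 Y138.711
G1 X69.877 Y127.643
G1 X58.809 Y111.078
G1 X54.922 Y91.539
G1 X58.809 Y72.000
G1 X69.877 Y55.435
G1 X86.442 Y44.367
G1 X105.981 Y40.480
G1 X125.520 Y44.367
G1 X142.085 Y55.435
G1 X153.153 Y72.000
G1 X157.040 Y91.539
M5
G00 X99.779 Y213.411
M4 S624
G1 X98.854 Y218.062 F2368
G1 X96.219 Y222.005
G1 X92.276 Y224.640
G1 X87.625 Y225.565
G1 X82.974 Y224.640
G1 X79.031 Y222.005
G1 X76.396 Y218.062
G1 X75.471 Y213.411
G1 X76.396 Y208.760
G1 X79.031 Y204.817
G1 X82.974 Y202.182
G1 X87.625 Y201.257
G1 X92.276 Y202.182
G1 X96.219 Y204.817
G1 X98.854 Y208.760
G1 X99.779 Y213.411
M5
G00 X33.719 Y157.081
M4 S624
G1 X60.639 Y157.081 F2368
G1 X60.639 Y123.220
G1 X33.719 Y123.220
G1 X33.719 Y157.081
M5
G00 X0.000 Y0.000

Since the viewBox matches the mm dimensions, user units are millimetres directly. The only transform is the Y-flip y_m = 229.682 − y_svg.

Shape 1 is a line segment drawn with `<line>`. Its stroke #000000 means cut at S718, F1089. After flipping Y the toolpath is (98.111,123.051) → (156.640,148.287).

Shape 2 is a open polyline drawn with `<polyline>`. Its stroke #000000 means cut at S718, F1089. After flipping Y the toolpath is (100.387,183.355) → (117.656,136.824) → (145.660,176.396) → (106.563,37.021) → (47.050,98.118).

Shape 3 is a circle drawn with `<circle>`. Its stroke #008000 means engrave at S254, F3513. After flipping Y the toolpath is (157.040,91.539) → (153.153,111.078) → (142.085,127.643) → (125.520,138.711) → (105.981,142.598) → (86.442,138.711) → (69.877,127.643) → (58.809,111.078) → (54.922,91.539) → (58.809,72.000) → (69.877,55.435) → (86.442,44.367) → (105.981,40.480) → (125.520,44.367) → (142.085,55.435) → (153.153,72.000) → (157.040,91.539), returning to the start.

Shape 4 is a circle drawn with `<circle>`. Its stroke #ff8800 means score at S624, F2368. After flipping Y the toolpath is (99.779,213.411) → (98.854,218.062) → (96.219,222.005) → (92.276,224.640) → (87.625,225.565) → (82.974,224.640) → (79.031,222.005) → (76.396,218.062) → (75.471,213.411) → (76.396,208.760) → (79.031,204.817) → (82.974,202.182) → (87.625,201.257) → (92.276,202.182) → (96.219,204.817) → (98.854,208.760) → (99.779,213.411), returning to the start.

Shape 5 is a rectangle drawn with `<path>`. Its stroke #ff8800 means score at S624, F2368. After flipping Y the toolpath is (33.719,157.081) → (60.639,157.081) → (60.639,123.220) → (33.719,123.220) → (33.719,157.081), returning to the start.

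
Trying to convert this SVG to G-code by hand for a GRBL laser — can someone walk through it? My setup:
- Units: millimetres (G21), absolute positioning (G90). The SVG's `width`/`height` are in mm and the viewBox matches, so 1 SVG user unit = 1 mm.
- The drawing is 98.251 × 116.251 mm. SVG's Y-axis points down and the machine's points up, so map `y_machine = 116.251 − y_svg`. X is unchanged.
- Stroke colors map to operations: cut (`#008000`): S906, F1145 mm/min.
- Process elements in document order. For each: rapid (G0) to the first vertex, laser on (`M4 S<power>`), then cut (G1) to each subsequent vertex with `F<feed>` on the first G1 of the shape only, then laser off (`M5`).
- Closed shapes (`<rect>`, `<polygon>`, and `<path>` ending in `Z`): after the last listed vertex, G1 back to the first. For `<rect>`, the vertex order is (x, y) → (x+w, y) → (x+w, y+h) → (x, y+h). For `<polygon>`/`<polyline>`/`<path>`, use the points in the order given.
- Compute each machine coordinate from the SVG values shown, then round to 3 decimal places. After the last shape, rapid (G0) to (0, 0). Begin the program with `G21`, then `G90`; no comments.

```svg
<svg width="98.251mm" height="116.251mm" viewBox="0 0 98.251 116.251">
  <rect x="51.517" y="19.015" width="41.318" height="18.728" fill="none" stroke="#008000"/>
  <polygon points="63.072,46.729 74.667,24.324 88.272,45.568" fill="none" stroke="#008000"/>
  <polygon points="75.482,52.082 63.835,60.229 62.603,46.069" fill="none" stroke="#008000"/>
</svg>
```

G21
G90
G0 X51.517 Y97.236
M4 S906
G1 X92.835 Y97.236 F1145
G1 X92.835 Y78.508
G1 X51.517 Y78.508
G1 X51.517 Y97.236
M5
G0 X63.072 Y69.522
M4 S906
G1 X74.667 Y91.927 F1145
G1 X88.272 Y70.683
G1 X63.072 Y69.522
M5
G0 X75.482 Y64.169
M4 S906
G1 X63.835 Y56.022 F1145
G1 X62.603 Y70.182
G1 X75.482 Y64.169
M5
G0 X0.000 Y0.000

viewBox `0 0 98.251 116.251` with mm width/height → 1 unit = 1 mm. Flip: y_m = 116.251 − y_svg.

**Shape 1** — `<rect>` rectangle, stroke `#008000` → cut (S906, F1145). Machine vertices: (51.517,97.236) → (92.835,97.236) → (92.835,78.508) → (51.517,78.508) → (51.517,97.236). Closed: final G1 returns to the first vertex.

**Shape 2** — `<polygon>` regular polygon, stroke `#008000` → cut (S906, F1145). Machine vertices: (63.072,69.522) → (74.667,91.927) → (88.272,70.683) → (63.072,69.522). Closed: final G1 returns to the first vertex.

**Shape 3** — `<polygon>` regular polygon, stroke `#008000` → cut (S906, F1145). Machine vertices: (75.482,64.169) → (63.835,56.022) → (62.603,70.182) → (75.482,64.169). Closed: final G1 returns to the first vertex.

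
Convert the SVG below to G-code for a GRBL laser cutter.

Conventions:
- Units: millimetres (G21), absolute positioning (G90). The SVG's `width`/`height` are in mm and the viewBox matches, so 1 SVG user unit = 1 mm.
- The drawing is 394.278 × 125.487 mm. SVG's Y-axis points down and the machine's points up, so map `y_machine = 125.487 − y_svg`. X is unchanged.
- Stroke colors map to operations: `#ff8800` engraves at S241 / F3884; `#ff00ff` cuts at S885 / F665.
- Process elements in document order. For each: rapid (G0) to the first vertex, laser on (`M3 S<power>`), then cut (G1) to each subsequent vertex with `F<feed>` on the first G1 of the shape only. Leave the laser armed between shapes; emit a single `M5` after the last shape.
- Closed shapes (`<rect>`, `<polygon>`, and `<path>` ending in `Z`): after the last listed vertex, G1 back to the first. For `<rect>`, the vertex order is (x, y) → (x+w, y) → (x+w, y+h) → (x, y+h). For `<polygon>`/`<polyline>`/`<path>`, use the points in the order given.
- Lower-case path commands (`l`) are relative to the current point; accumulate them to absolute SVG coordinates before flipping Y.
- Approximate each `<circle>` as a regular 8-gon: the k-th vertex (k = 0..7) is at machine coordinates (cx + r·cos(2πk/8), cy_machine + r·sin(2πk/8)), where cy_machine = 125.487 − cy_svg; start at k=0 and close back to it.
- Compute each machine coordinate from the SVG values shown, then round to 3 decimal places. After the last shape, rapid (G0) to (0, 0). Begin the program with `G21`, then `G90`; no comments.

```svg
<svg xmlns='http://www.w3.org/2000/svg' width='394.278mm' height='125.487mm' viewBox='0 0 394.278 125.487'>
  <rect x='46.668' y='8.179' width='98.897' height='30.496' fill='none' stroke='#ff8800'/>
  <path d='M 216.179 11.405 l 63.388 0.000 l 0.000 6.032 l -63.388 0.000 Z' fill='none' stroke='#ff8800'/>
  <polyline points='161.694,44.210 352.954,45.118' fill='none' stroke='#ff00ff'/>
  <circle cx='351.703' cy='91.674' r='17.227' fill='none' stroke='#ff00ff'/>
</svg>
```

G21
G90
G0 X46.668 Y117.308
M3 S241
G1 X145.565 Y117.308 F3884
G1 X145.565 Y86.812
G1 X46.668 Y86.812
G1 X46.668 Y117.308
G0 X216.179 Y114.082
M3 S241
G1 X279.567 Y114.082 F3884
G1 X279.567 Y108.050
G1 X216.179 Y108.050
G1 X216.179 Y114.082
G0 X161.694 Y81.277
M3 S885
G1 X352.954 Y80.369 F665
G0 X368.930 Y33.813
M3 S885
G1 X363.884 Y45.994 F665
G1 X351.703 Y51.040
G1 X339.522 Y45.994
G1 X334.476 Y33.813
G1 X339.522 Y21.632
G1 X351.703 Y16.586
G1 X363.884 Y21.632
G1 X368.930 Y33.813
M5
G0 X0.000 Y0.000

1 u = 1 mm; y_m = 125.487 − y.

[1] `<rect>` rectangle, #ff8800→engrave S241 F3884: (46.668,117.308) → (145.565,117.308) → (145.565,86.812) → (46.668,86.812) → (46.668,117.308) (closed)

[2] `<path>` rectangle, #ff8800→engrave S241 F3884: (216.179,114.082) → (279.567,114.082) → (279.567,108.050) → (216.179,108.050) → (216.179,114.082) (closed)

[3] `<polyline>` line segment, #ff00ff→cut S885 F665: (161.694,81.277) → (352.954,80.369)

[4] `<circle>` circle, #ff00ff→cut S885 F665: (368.930,33.813) → (363.884,45.994) → (351.703,51.040) → (339.522,45.994) → (334.476,33.813) → (339.522,21.632) → (351.703,16.586) → (363.884,21.632) → (368.930,33.813) (closed)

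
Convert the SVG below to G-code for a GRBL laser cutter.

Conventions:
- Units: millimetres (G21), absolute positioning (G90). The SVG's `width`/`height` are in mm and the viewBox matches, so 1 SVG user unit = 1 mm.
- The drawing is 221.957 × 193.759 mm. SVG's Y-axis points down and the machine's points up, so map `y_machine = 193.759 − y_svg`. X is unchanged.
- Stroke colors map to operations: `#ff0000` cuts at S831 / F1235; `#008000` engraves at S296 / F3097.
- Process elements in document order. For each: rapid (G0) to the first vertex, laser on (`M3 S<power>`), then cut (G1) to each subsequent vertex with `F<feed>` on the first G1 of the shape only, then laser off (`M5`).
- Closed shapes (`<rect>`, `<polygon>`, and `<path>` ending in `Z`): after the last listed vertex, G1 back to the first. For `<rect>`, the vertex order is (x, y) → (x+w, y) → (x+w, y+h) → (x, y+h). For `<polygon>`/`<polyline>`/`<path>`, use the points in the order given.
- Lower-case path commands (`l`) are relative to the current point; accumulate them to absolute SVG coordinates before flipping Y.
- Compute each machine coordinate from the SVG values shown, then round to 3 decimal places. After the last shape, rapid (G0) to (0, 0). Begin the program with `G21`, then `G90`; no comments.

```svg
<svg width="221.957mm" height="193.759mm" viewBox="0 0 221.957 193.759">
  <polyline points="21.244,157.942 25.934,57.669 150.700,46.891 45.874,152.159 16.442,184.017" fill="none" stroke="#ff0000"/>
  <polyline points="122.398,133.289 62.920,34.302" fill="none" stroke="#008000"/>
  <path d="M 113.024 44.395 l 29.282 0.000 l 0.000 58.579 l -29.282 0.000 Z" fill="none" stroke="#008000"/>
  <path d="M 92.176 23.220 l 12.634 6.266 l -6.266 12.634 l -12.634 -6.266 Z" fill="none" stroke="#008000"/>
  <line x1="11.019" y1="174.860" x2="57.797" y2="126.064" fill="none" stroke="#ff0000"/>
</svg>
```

1 u = 1 mm; y_m = 193.759 − y.

[1] `<polyline>` open polyline, #ff0000→cut S831 F1235: (21.244,35.817) → (25.934,136.090) → (150.700,146.868) → (45.874,41.600) → (16.442,9.742)

[2] `<polyline>` line segment, #008000→engrave S296 F3097: (122.398,60.470) → (62.920,159.457)

[3] `<path>` rectangle, #008000→engrave S296 F3097: (113.024,149.364) → (142.306,149.364) → (142.306,90.785) → (113.024,90.785) → (113.024,149.364) (closed)

[4] `<path>` regular polygon, #008000→engrave S296 F3097: (92.176,170.539) → (104.810,164.273) → (98.544,151.639) → (85.910,157.905) → (92.176,170.539) (closed)

[5] `<line>` line segment, #ff0000→cut S831 F1235: (11.019,18.899) → (57.797,67.695)

G21
G90
G0 X21.244 Y35.817
M3 S831
G1 X25.934 Y136.090 F1235
G1 X150.700 Y146.868
G1 X45.874 Y41.600
G1 X16.442 Y9.742
M5
G0 X122.398 Y60.470
M3 S296
G1 X62.920 Y159.457 F3097
M5
G0 X113.024 Y149.364
M3 S296
G1 X142.306 Y149.364 F3097
G1 X142.306 Y90.785
G1 X113.024 Y90.785
G1 X113.024 Y149.364
M5
G0 X92.176 Y170.539
M3 S296
G1 X104.810 Y164.273 F3097
G1 X98.544 Y151.639
G1 X85.910 Y157.905
G1 X92.176 Y170.539
M5
G0 X11.019 Y18.899
M3 S831
G1 X57.797 Y67.695 F1235
M5
G0 X0.000 Y0.000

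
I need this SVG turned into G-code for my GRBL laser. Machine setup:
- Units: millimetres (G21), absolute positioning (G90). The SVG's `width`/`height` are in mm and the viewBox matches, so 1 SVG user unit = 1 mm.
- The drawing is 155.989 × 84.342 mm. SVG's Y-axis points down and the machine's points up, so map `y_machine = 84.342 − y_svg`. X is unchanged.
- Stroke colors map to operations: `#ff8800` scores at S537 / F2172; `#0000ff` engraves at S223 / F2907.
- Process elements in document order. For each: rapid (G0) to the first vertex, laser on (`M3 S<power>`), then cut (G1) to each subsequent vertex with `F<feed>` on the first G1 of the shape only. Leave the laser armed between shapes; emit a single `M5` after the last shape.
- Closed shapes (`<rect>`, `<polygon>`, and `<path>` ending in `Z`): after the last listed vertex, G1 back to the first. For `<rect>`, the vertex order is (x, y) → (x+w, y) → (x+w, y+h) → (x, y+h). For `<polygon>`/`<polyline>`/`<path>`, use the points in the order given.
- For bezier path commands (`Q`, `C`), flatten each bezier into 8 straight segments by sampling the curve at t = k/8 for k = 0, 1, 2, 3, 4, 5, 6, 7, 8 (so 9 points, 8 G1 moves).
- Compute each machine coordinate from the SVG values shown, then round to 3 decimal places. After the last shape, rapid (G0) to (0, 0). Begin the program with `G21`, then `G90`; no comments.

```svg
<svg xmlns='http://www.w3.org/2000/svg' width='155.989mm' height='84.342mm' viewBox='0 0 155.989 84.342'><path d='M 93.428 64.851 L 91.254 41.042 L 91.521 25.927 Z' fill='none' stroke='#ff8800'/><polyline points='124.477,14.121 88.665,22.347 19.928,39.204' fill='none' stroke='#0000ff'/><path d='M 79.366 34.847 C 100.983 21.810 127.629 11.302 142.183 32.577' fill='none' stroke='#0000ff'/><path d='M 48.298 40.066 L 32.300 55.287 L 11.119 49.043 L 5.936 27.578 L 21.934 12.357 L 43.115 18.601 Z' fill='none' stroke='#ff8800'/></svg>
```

G21
G90
G0 X93.428 Y19.491
M3 S537
G1 X91.254 Y43.300 F2172
G1 X91.521 Y58.415
G1 X93.428 Y19.491
G0 X124.477 Y70.221
M3 S223
G1 X88.665 Y61.995 F2907
G1 X19.928 Y45.138
G0 X79.366 Y49.495
M3 S223
G1 X87.675 Y54.208 F2907
G1 X96.254 Y58.341
G1 X104.904 Y61.552
G1 X113.423 Y63.497
G1 X121.611 Y63.834
G1 X129.268 Y62.219
G1 X136.192 Y58.310
G1 X142.183 Y51.765
G0 X48.298 Y44.276
M3 S537
G1 X32.300 Y29.055 F2172
G1 X11.119 Y35.299
G1 X5.936 Y56.764
G1 X21.934 Y71.985
G1 X43.115 Y65.741
G1 X48.298 Y44.276
M5
G0 X0.000 Y0.000

Since the viewBox matches the mm dimensions, user units are millimetres directly. The only transform is the Y-flip y_m = 84.342 − y_svg.

Shape 1 is a closed polygon drawn with `<path>`. Its stroke #ff8800 means score at S537, F2172. After flipping Y the toolpath is (93.428,19.491) → (91.254,43.300) → (91.521,58.415) → (93.428,19.491), returning to the start.

Shape 2 is a open polyline drawn with `<polyline>`. Its stroke #0000ff means engrave at S223, F2907. After flipping Y the toolpath is (124.477,70.221) → (88.665,61.995) → (19.928,45.138).

Shape 3 is a cubic bezier drawn with `<path>`. Its stroke #0000ff means engrave at S223, F2907. After flipping Y the toolpath is (79.366,49.495) → (87.675,54.208) → (96.254,58.341) → (104.904,61.552) → (113.423,63.497) → (121.611,63.834) → (129.268,62.219) → (136.192,58.310) → (142.183,51.765).

Shape 4 is a regular polygon drawn with `<path>`. Its stroke #ff8800 means score at S537, F2172. After flipping Y the toolpath is (48.298,44.276) → (32.300,29.055) → (11.119,35.299) → (5.936,56.764) → (21.934,71.985) → (43.115,65.741) → (48.298,44.276), returning to the start.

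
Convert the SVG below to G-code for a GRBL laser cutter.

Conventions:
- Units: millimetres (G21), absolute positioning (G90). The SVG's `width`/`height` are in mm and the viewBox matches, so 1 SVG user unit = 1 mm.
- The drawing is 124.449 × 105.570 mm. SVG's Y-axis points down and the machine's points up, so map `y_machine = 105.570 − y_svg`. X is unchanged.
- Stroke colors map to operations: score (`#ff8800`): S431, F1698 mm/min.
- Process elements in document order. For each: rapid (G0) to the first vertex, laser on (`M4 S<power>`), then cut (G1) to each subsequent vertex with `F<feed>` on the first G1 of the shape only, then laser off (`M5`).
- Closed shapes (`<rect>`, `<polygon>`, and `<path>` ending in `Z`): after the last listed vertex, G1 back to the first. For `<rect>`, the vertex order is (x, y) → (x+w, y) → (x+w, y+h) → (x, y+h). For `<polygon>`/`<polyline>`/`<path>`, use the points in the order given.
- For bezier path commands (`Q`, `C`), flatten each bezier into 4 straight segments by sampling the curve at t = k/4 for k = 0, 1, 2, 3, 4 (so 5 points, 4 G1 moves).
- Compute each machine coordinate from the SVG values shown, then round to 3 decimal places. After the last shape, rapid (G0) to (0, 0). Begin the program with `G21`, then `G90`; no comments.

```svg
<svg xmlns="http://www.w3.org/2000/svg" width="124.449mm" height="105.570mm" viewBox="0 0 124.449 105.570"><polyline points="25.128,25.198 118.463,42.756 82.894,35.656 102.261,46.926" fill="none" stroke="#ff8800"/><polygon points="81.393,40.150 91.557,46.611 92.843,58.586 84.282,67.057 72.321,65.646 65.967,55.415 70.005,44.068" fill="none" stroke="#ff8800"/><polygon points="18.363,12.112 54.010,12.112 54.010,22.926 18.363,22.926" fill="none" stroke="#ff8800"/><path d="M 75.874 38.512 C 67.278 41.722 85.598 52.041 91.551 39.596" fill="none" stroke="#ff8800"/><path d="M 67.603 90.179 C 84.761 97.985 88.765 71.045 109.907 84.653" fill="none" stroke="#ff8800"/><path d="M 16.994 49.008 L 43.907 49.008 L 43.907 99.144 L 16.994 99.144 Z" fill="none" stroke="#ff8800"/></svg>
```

G21
G90
G0 X25.128 Y80.372
M4 S431
G1 X118.463 Y62.814 F1698
G1 X82.894 Y69.914
G1 X102.261 Y58.644
M5
G0 X81.393 Y65.420
M4 S431
G1 X91.557 Y58.959 F1698
G1 X92.843 Y46.984
G1 X84.282 Y38.513
G1 X72.321 Y39.924
G1 X65.967 Y50.155
G1 X70.005 Y61.502
G1 X81.393 Y65.420
M5
G0 X18.363 Y93.458
M4 S431
G1 X54.010 Y93.458 F1698
G1 X54.010 Y82.644
G1 X18.363 Y82.644
G1 X18.363 Y93.458
M5
G0 X75.874 Y67.058
M4 S431
G1 X73.860 Y63.784 F1698
G1 X78.257 Y60.645
G1 X85.381 Y60.442
G1 X91.551 Y65.974
M5
G0 X67.603 Y15.391
M4 S431
G1 X78.478 Y14.875 F1698
G1 X87.261 Y20.330
G1 X96.791 Y24.697
G1 X109.907 Y20.917
M5
G0 X16.994 Y56.562
M4 S431
G1 X43.907 Y56.562 F1698
G1 X43.907 Y6.426
G1 X16.994 Y6.426
G1 X16.994 Y56.562
M5
G0 X0.000 Y0.000

viewBox `0 0 124.449 105.570` with mm width/height → 1 unit = 1 mm. Flip: y_m = 105.570 − y_svg.

**Shape 1** — `<polyline>` open polyline, stroke `#ff8800` → score (S431, F1698). Machine vertices: (25.128,80.372) → (118.463,62.814) → (82.894,69.914) → (102.261,58.644). Open path.

**Shape 2** — `<polygon>` regular polygon, stroke `#ff8800` → score (S431, F1698). Machine vertices: (81.393,65.420) → (91.557,58.959) → (92.843,46.984) → (84.282,38.513) → (72.321,39.924) → (65.967,50.155) → (70.005,61.502) → (81.393,65.420). Closed: final G1 returns to the first vertex.

**Shape 3** — `<polygon>` rectangle, stroke `#ff8800` → score (S431, F1698). Machine vertices: (18.363,93.458) → (54.010,93.458) → (54.010,82.644) → (18.363,82.644) → (18.363,93.458). Closed: final G1 returns to the first vertex.

**Shape 4** — `<path>` cubic bezier, stroke `#ff8800` → score (S431, F1698). Control points (SVG): P0=(75.874,38.512), P1=(67.278,41.722), P2=(85.598,52.041), P3=(91.551,39.596); sampled at t=k/4. Machine vertices: (75.874,67.058) → (73.860,63.784) → (78.257,60.645) → (85.381,60.442) → (91.551,65.974). Open path.

**Shape 5** — `<path>` cubic bezier, stroke `#ff8800` → score (S431, F1698). Control points (SVG): P0=(67.603,90.179), P1=(84.761,97.985), P2=(88.765,71.045), P3=(109.907,84.653); sampled at t=k/4. Machine vertices: (67.603,15.391) → (78.478,14.875) → (87.261,20.330) → (96.791,24.697) → (109.907,20.917). Open path.

**Shape 6** — `<path>` rectangle, stroke `#ff8800` → score (S431, F1698). Machine vertices: (16.994,56.562) → (43.907,56.562) → (43.907,6.426) → (16.994,6.426) → (16.994,56.562). Closed: final G1 returns to the first vertex.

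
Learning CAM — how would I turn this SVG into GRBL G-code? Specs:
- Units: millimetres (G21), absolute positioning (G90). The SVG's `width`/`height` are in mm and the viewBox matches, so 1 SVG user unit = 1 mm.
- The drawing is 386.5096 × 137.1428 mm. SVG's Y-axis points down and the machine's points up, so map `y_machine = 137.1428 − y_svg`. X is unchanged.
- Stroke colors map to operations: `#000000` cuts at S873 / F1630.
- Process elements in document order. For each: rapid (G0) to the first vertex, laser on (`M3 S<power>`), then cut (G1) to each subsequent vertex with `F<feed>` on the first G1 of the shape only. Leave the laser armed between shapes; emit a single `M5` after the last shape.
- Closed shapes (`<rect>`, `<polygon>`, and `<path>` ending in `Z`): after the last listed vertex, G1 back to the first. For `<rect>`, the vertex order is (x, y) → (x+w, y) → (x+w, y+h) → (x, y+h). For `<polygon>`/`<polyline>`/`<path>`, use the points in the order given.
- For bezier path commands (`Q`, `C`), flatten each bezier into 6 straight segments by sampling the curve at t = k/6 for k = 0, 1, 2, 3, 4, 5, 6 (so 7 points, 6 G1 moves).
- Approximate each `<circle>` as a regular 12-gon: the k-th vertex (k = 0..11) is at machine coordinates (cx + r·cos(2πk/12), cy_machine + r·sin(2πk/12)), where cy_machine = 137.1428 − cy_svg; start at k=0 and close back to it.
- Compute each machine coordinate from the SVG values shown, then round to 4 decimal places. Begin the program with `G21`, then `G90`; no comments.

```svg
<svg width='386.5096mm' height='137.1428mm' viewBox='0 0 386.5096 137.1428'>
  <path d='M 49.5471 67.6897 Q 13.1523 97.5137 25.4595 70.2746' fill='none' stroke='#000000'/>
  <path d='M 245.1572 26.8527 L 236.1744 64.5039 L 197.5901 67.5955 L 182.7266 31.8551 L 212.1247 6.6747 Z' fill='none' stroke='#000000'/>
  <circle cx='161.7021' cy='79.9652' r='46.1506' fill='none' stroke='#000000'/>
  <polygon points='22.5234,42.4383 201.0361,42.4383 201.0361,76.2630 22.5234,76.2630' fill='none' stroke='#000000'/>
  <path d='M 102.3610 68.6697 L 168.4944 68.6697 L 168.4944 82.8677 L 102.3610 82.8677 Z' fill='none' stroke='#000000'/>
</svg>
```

1 u = 1 mm; y_m = 137.1428 − y.

[1] `<path>` quadratic bezier, #000000→cut S873 F1630: (49.5471,69.4531) → (38.7683,61.0969) → (30.6952,55.9108) → (25.3278,53.8949) → (22.6660,55.0491) → (22.7099,59.3736) → (25.4595,66.8682)

[2] `<path>` regular polygon, #000000→cut S873 F1630: (245.1572,110.2901) → (236.1744,72.6389) → (197.5901,69.5473) → (182.7266,105.2877) → (212.1247,130.4681) → (245.1572,110.2901) (closed)

[3] `<circle>` circle, #000000→cut S873 F1630: (207.8527,57.1776) → (201.6697,80.2529) → (184.7774,97.1452) → (161.7021,103.3282) → (138.6268,97.1452) → (121.7345,80.2529) → (115.5515,57.1776) → (121.7345,34.1023) → (138.6268,17.2100) → (161.7021,11.0270) → (184.7774,17.2100) → (201.6697,34.1023) → (207.8527,57.1776) (closed)

[4] `<polygon>` rectangle, #000000→cut S873 F1630: (22.5234,94.7045) → (201.0361,94.7045) → (201.0361,60.8798) → (22.5234,60.8798) → (22.5234,94.7045) (closed)

[5] `<path>` rectangle, #000000→cut S873 F1630: (102.3610,68.4731) → (168.4944,68.4731) → (168.4944,54.2751) → (102.3610,54.2751) → (102.3610,68.4731) (closed)

G21
G90
G0 X49.5471 Y69.4531
M3 S873
G1 X38.7683 Y61.0969 F1630
G1 X30.6952 Y55.9108
G1 X25.3278 Y53.8949
G1 X22.6660 Y55.0491
G1 X22.7099 Y59.3736
G1 X25.4595 Y66.8682
G0 X245.1572 Y110.2901
M3 S873
G1 X236.1744 Y72.6389 F1630
G1 X197.5901 Y69.5473
G1 X182.7266 Y105.2877
G1 X212.1247 Y130.4681
G1 X245.1572 Y110.2901
G0 X207.8527 Y57.1776
M3 S873
G1 X201.6697 Y80.2529 F1630
G1 X184.7774 Y97.1452
G1 X161.7021 Y103.3282
G1 X138.6268 Y97.1452
G1 X121.7345 Y80.2529
G1 X115.5515 Y57.1776
G1 X121.7345 Y34.1023
G1 X138.6268 Y17.2100
G1 X161.7021 Y11.0270
G1 X184.7774 Y17.2100
G1 X201.6697 Y34.1023
G1 X207.8527 Y57.1776
G0 X22.5234 Y94.7045
M3 S873
G1 X201.0361 Y94.7045 F1630
G1 X201.0361 Y60.8798
G1 X22.5234 Y60.8798
G1 X22.5234 Y94.7045
G0 X102.3610 Y68.4731
M3 S873
G1 X168.4944 Y68.4731 F1630
G1 X168.4944 Y54.2751
G1 X102.3610 Y54.2751
G1 X102.3610 Y68.4731
M5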